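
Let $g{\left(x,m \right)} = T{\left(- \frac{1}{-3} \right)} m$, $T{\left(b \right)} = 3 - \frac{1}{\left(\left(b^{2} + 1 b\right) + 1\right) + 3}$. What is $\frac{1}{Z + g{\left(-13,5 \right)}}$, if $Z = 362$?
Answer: $\frac{8}{3007} \approx 0.0026605$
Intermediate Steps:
$T{\left(b \right)} = 3 - \frac{1}{4 + b + b^{2}}$ ($T{\left(b \right)} = 3 - \frac{1}{\left(\left(b^{2} + b\right) + 1\right) + 3} = 3 - \frac{1}{\left(\left(b + b^{2}\right) + 1\right) + 3} = 3 - \frac{1}{\left(1 + b + b^{2}\right) + 3} = 3 - \frac{1}{4 + b + b^{2}}$)
$g{\left(x,m \right)} = \frac{111 m}{40}$ ($g{\left(x,m \right)} = \frac{11 + 3 \left(- \frac{1}{-3}\right) + 3 \left(- \frac{1}{-3}\right)^{2}}{4 - \frac{1}{-3} + \left(- \frac{1}{-3}\right)^{2}} m = \frac{11 + 3 \left(\left(-1\right) \left(- \frac{1}{3}\right)\right) + 3 \left(\left(-1\right) \left(- \frac{1}{3}\right)\right)^{2}}{4 - - \frac{1}{3} + \left(\left(-1\right) \left(- \frac{1}{3}\right)\right)^{2}} m = \frac{11 + 3 \cdot \frac{1}{3} + \frac{3}{9}}{4 + \frac{1}{3} + \left(\frac{1}{3}\right)^{2}} m = \frac{11 + 1 + 3 \cdot \frac{1}{9}}{4 + \frac{1}{3} + \frac{1}{9}} m = \frac{11 + 1 + \frac{1}{3}}{\frac{40}{9}} m = \frac{9}{40} \cdot \frac{37}{3} m = \frac{111 m}{40}$)
$\frac{1}{Z + g{\left(-13,5 \right)}} = \frac{1}{362 + \frac{111}{40} \cdot 5} = \frac{1}{362 + \frac{111}{8}} = \frac{1}{\frac{3007}{8}} = \frac{8}{3007}$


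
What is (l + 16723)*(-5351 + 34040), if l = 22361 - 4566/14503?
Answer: 16261805550654/14503 ≈ 1.1213e+9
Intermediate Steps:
l = 324297017/14503 (l = 22361 - 4566/14503 = 324297017/14503 ≈ 22361.)
(l + 16723)*(-5351 + 34040) = (324297017/14503 + 16723)*(-5351 + 34040) = (566830686/14503)*28689 = 16261805550654/14503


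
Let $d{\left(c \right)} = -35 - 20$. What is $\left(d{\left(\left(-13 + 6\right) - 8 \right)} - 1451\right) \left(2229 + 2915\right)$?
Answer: $-7746864$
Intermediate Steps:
$d{\left(c \right)} = -55$
$\left(d{\left(\left(-13 + 6\right) - 8 \right)} - 1451\right) \left(2229 + 2915\right) = \left(-55 - 1451\right) \left(2229 + 2915\right) = \left(-1506\right) 5144 = -7746864$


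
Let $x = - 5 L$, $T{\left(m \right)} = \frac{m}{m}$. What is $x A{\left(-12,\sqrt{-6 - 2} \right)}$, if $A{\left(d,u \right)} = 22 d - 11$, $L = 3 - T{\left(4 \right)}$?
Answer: $2750$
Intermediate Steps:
$T{\left(m \right)} = 1$
$L = 2$ ($L = 3 - 1 = 2$)
$A{\left(d,u \right)} = -11 + 22 d$
$x = -10$ ($x = \left(-5\right) 2 = -10$)
$x A{\left(-12,\sqrt{-6 - 2} \right)} = - 10 \left(-11 + 22 \left(-12\right)\right) = - 10 \left(-11 - 264\right) = \left(-10\right) \left(-275\right) = 2750$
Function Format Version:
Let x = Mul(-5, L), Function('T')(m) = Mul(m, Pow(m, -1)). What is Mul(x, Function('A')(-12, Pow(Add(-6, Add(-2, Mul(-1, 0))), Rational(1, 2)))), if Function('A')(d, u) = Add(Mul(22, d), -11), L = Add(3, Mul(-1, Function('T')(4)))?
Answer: 2750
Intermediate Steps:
Function('T')(m) = 1
L = 2 (L = Add(3, Mul(-1, 1)) = Add(3, -1) = 2)
Function('A')(d, u) = Add(-11, Mul(22, d))
x = -10 (x = Mul(-5, 2) = -10)
Mul(x, Function('A')(-12, Pow(Add(-6, Add(-2, Mul(-1, 0))), Rational(1, 2)))) = Mul(-10, Add(-11, Mul(22, -12))) = Mul(-10, Add(-11, -264)) = Mul(-10, -275) = 2750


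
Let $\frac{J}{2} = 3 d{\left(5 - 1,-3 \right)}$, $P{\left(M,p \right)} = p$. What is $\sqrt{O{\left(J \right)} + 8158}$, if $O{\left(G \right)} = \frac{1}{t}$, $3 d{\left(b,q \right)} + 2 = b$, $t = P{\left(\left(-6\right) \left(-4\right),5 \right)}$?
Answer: $\frac{\sqrt{203955}}{5} \approx 90.323$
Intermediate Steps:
$t = 5$
$d{\left(b,q \right)} = - \frac{2}{3} + \frac{b}{3}$
$J = 4$ ($J = 2 \cdot 3 \left(- \frac{2}{3} + \frac{5 - 1}{3}\right) = 2 \cdot 3 \left(- \frac{2}{3} + \frac{1}{3} \cdot 4\right) = 2 \cdot 3 \left(- \frac{2}{3} + \frac{4}{3}\right) = 2 \cdot 3 \cdot \frac{2}{3} = 2 \cdot 2 = 4$)
$O{\left(G \right)} = \frac{1}{5}$
$\sqrt{O{\left(J \right)} + 8158} = \sqrt{\frac{1}{5} + 8158} = \sqrt{\frac{40791}{5}} = \frac{\sqrt{203955}}{5}$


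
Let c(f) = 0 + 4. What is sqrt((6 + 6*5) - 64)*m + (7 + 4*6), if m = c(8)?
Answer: 31 + 8*I*sqrt(7) ≈ 31.0 + 21.166*I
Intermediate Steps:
c(f) = 4
m = 4
sqrt((6 + 6*5) - 64)*m + (7 + 4*6) = sqrt((6 + 6*5) - 64)*4 + (7 + 4*6) = sqrt((6 + 30) - 64)*4 + (7 + 24) = sqrt(36 - 64)*4 + 31 = sqrt(-28)*4 + 31 = (2*I*sqrt(7))*4 + 31 = 8*I*sqrt(7) + 31 = 31 + 8*I*sqrt(7)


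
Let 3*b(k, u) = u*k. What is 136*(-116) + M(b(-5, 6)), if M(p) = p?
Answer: -15786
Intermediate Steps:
b(k, u) = k*u/3 (b(k, u) = (u*k)/3 = (k*u)/3 = k*u/3)
136*(-116) + M(b(-5, 6)) = 136*(-116) + (⅓)*(-5)*6 = -15776 - 10 = -15786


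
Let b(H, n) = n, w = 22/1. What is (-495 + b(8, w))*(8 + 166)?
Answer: -82302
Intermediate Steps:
w = 22 (w = 22*1 = 22)
(-495 + b(8, w))*(8 + 166) = (-495 + 22)*(8 + 166) = -473*174 = -82302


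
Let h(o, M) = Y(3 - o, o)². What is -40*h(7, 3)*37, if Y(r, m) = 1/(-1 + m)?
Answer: -370/9 ≈ -41.111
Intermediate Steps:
h(o, M) = (-1 + o)⁻² (h(o, M) = (1/(-1 + o))² = (-1 + o)⁻²)
-40*h(7, 3)*37 = -40/(-1 + 7)²*37 = -40/6²*37 = -40*1/36*37 = -10/9*37 = -370/9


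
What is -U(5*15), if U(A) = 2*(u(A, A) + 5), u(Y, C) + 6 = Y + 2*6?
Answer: -172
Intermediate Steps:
u(Y, C) = 6 + Y (u(Y, C) = -6 + (Y + 2*6) = -6 + (Y + 12) = -6 + (12 + Y) = 6 + Y)
U(A) = 22 + 2*A (U(A) = 2*((6 + A) + 5) = 2*(11 + A) = 22 + 2*A)
-U(5*15) = -(22 + 2*(5*15)) = -(22 + 2*75) = -(22 + 150) = -1*172 = -172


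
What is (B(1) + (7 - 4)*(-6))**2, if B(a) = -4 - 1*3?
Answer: 625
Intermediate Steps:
B(a) = -7 (B(a) = -4 - 3 = -7)
(B(1) + (7 - 4)*(-6))**2 = (-7 + (7 - 4)*(-6))**2 = (-7 + 3*(-6))**2 = (-7 - 18)**2 = (-25)**2 = 625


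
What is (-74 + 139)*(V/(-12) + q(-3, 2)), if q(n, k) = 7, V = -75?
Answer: 3445/4 ≈ 861.25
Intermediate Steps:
(-74 + 139)*(V/(-12) + q(-3, 2)) = (-74 + 139)*(-75/(-12) + 7) = 65*(-75*(-1/12) + 7) = 65*(25/4 + 7) = 65*(53/4) = 3445/4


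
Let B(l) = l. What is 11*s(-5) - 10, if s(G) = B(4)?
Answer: 34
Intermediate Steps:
s(G) = 4
11*s(-5) - 10 = 11*4 - 10 = 44 - 10 = 34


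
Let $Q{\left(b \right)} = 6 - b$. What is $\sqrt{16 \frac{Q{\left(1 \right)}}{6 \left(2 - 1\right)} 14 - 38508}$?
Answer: $\frac{2 i \sqrt{86223}}{3} \approx 195.76 i$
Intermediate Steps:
$\sqrt{16 \frac{Q{\left(1 \right)}}{6 \left(2 - 1\right)} 14 - 38508} = \sqrt{16 \frac{6 - 1}{6 \left(2 - 1\right)} 14 - 38508} = \sqrt{16 \frac{6 - 1}{6 \cdot 1} \cdot 14 - 38508} = \sqrt{16 \cdot \frac{5}{6} \cdot 14 - 38508} = \sqrt{\frac{40}{3} \cdot 14 - 38508} = \sqrt{\frac{560}{3} - 38508} = \sqrt{- \frac{114964}{3}} = \frac{2 i \sqrt{86223}}{3}$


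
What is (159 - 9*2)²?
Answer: 19881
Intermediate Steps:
(159 - 9*2)² = (159 - 18)² = 141² = 19881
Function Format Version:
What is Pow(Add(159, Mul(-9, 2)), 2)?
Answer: 19881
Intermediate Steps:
Pow(Add(159, Mul(-9, 2)), 2) = Pow(Add(159, -18), 2) = Pow(141, 2) = 19881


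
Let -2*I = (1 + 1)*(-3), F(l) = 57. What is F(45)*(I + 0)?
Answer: 171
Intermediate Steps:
I = 3 (I = -(1 + 1)*(-3)/2 = -(-3) = -1/2*(-6) = 3)
F(45)*(I + 0) = 57*(3 + 0) = 57*3 = 171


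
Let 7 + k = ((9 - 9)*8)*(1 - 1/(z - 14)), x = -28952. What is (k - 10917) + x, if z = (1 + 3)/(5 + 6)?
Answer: -39876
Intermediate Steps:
z = 4/11 ≈ 0.36364
k = -7 (k = -7 + ((9 - 9)*8)*(1 - 1/(4/11 - 14)) = -7 + (0*8)*(1 - 1/(-150/11)) = -7 + 0*(1 - 1*(-11/150)) = -7 + 0*(1 + 11/150) = -7 + 0*(161/150) = -7 + 0 = -7)
(k - 10917) + x = (-7 - 10917) - 28952 = -10924 - 28952 = -39876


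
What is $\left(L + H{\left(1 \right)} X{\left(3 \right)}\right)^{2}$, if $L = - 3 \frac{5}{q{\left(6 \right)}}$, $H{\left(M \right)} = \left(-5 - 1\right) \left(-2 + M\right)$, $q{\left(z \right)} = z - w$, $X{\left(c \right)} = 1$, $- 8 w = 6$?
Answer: $\frac{1156}{81} \approx 14.272$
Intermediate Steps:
$w = - \frac{3}{4}$ ($w = \left(- \frac{1}{8}\right) 6 = - \frac{3}{4} \approx -0.75$)
$q{\left(z \right)} = \frac{3}{4} + z$ ($q{\left(z \right)} = z - - \frac{3}{4} = z + \frac{3}{4} = \frac{3}{4} + z$)
$H{\left(M \right)} = 12 - 6 M$ ($H{\left(M \right)} = - 6 \left(-2 + M\right) = 12 - 6 M$)
$L = - \frac{20}{9}$ ($L = - 3 \frac{5}{\frac{3}{4} + 6} = - 3 \frac{5}{\frac{27}{4}} = - 3 \cdot 5 \cdot \frac{4}{27} = \left(-3\right) \frac{20}{27} = - \frac{20}{9} \approx -2.2222$)
$\left(L + H{\left(1 \right)} X{\left(3 \right)}\right)^{2} = \left(- \frac{20}{9} + \left(12 - 6\right) 1\right)^{2} = \left(- \frac{20}{9} + 6 \cdot 1\right)^{2} = \left(- \frac{20}{9} + 6\right)^{2} = \left(\frac{34}{9}\right)^{2} = \frac{1156}{81}$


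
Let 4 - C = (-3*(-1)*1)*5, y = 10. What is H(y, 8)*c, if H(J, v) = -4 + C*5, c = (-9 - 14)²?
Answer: -31211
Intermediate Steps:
c = 529 (c = (-23)² = 529)
C = -11 (C = 4 - -3*(-1)*1*5 = 4 - 3*1*5 = 4 - 3*5 = 4 - 1*15 = 4 - 15 = -11)
H(J, v) = -59 (H(J, v) = -4 - 11*5 = -4 - 55 = -59)
H(y, 8)*c = -59*529 = -31211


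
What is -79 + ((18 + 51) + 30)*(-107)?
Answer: -10672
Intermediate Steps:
-79 + ((18 + 51) + 30)*(-107) = -79 + (69 + 30)*(-107) = -79 + 99*(-107) = -79 - 10593 = -10672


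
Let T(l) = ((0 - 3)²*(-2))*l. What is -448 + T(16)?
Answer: -736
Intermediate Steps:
T(l) = -18*l (T(l) = ((-3)²*(-2))*l = (9*(-2))*l = -18*l)
-448 + T(16) = -448 - 18*16 = -448 - 288 = -736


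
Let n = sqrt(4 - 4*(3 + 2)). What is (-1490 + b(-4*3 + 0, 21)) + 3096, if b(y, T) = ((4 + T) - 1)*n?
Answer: 1606 + 96*I ≈ 1606.0 + 96.0*I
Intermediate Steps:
n = 4*I (n = sqrt(4 - 4*5) = sqrt(4 - 20) = sqrt(-16) = 4*I ≈ 4.0*I)
b(y, T) = 4*I*(3 + T) (b(y, T) = ((4 + T) - 1)*(4*I) = (3 + T)*(4*I) = 4*I*(3 + T))
(-1490 + b(-4*3 + 0, 21)) + 3096 = (-1490 + 4*I*(3 + 21)) + 3096 = (-1490 + 4*I*24) + 3096 = (-1490 + 96*I) + 3096 = 1606 + 96*I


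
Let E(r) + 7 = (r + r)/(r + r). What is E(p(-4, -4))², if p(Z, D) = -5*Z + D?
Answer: 36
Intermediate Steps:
p(Z, D) = D - 5*Z
E(r) = -6 (E(r) = -7 + (r + r)/(r + r) = -7 + (2*r)/((2*r)) = -7 + (2*r)*(1/(2*r)) = -7 + 1 = -6)
E(p(-4, -4))² = (-6)² = 36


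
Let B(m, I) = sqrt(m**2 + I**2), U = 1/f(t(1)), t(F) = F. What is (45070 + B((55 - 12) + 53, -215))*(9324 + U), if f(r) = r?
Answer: 420277750 + 9325*sqrt(55441) ≈ 4.2247e+8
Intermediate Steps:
U = 1 (U = 1/1 = 1)
B(m, I) = sqrt(I**2 + m**2)
(45070 + B((55 - 12) + 53, -215))*(9324 + U) = (45070 + sqrt((-215)**2 + ((55 - 12) + 53)**2))*(9324 + 1) = (45070 + sqrt(46225 + (43 + 53)**2))*9325 = (45070 + sqrt(46225 + 96**2))*9325 = (45070 + sqrt(46225 + 9216))*9325 = (45070 + sqrt(55441))*9325 = 420277750 + 9325*sqrt(55441)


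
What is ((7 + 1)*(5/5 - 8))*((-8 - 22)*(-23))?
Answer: -38640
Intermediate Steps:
((7 + 1)*(5/5 - 8))*((-8 - 22)*(-23)) = (8*(5*(⅕) - 8))*(-30*(-23)) = (8*(1 - 8))*690 = (8*(-7))*690 = -56*690 = -38640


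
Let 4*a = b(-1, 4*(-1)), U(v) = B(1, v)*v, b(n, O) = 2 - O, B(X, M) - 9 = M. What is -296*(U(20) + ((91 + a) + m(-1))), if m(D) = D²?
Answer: -199356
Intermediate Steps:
B(X, M) = 9 + M
U(v) = v*(9 + v) (U(v) = (9 + v)*v = v*(9 + v))
a = 3/2 (a = (2 - 4*(-1))/4 = (2 - 1*(-4))/4 = (2 + 4)/4 = (¼)*6 = 3/2 ≈ 1.5000)
-296*(U(20) + ((91 + a) + m(-1))) = -296*(20*(9 + 20) + ((91 + 3/2) + (-1)²)) = -296*(20*29 + (185/2 + 1)) = -296*(580 + 187/2) = -296*1347/2 = -199356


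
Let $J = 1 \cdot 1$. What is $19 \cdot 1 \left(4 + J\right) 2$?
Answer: $190$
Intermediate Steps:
$J = 1$
$19 \cdot 1 \left(4 + J\right) 2 = 19 \cdot 1 \left(4 + 1\right) 2 = 19 \cdot 5 \cdot 2 = 19 \cdot 10 = 190$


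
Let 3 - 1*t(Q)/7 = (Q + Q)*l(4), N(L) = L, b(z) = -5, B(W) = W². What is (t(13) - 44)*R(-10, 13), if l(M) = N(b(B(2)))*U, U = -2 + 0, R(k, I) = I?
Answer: -23959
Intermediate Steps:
U = -2
l(M) = 10 (l(M) = -5*(-2) = 10)
t(Q) = 21 - 140*Q (t(Q) = 21 - 7*(Q + Q)*10 = 21 - 7*2*Q*10 = 21 - 140*Q)
(t(13) - 44)*R(-10, 13) = ((21 - 140*13) - 44)*13 = ((21 - 1820) - 44)*13 = (-1799 - 44)*13 = -1843*13 = -23959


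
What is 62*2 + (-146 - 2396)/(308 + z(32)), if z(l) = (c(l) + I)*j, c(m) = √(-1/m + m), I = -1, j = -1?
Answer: 117868820/1018123 - 10168*√2046/3054369 ≈ 115.62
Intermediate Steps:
c(m) = √(m - 1/m)
z(l) = 1 - √(l - 1/l) (z(l) = (√(l - 1/l) - 1)*(-1) = (-1 + √(l - 1/l))*(-1) = 1 - √(l - 1/l))
62*2 + (-146 - 2396)/(308 + z(32)) = 62*2 + (-146 - 2396)/(308 + (1 - √(32 - 1/32))) = 124 - 2542/(308 + (1 - √(32 - 1*1/32))) = 124 - 2542/(308 + (1 - √(32 - 1/32))) = 124 - 2542/(308 + (1 - √(1023/32))) = 124 - 2542/(308 + (1 - √2046/8)) = 124 - 2542/(309 - √2046/8)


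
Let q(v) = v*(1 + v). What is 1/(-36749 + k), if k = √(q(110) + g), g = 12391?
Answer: -36749/1350464400 - √24601/1350464400 ≈ -2.7328e-5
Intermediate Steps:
k = √24601 (k = √(110*(1 + 110) + 12391) = √(110*111 + 12391) = √(12210 + 12391) = √24601 ≈ 156.85)
1/(-36749 + k) = 1/(-36749 + √24601)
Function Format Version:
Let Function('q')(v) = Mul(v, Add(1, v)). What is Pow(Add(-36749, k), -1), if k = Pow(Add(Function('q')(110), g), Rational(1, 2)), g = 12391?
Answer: Add(Rational(-36749, 1350464400), Mul(Rational(-1, 1350464400), Pow(24601, Rational(1, 2)))) ≈ -2.7328e-5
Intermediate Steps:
k = Pow(24601, Rational(1, 2)) (k = Pow(Add(Mul(110, Add(1, 110)), 12391), Rational(1, 2)) = Pow(Add(Mul(110, 111), 12391), Rational(1, 2)) = Pow(Add(12210, 12391), Rational(1, 2)) = Pow(24601, Rational(1, 2)) ≈ 156.85)
Pow(Add(-36749, k), -1) = Pow(Add(-36749, Pow(24601, Rational(1, 2))), -1)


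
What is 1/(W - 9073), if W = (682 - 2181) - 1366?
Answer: -1/11938 ≈ -8.3766e-5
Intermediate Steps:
W = -2865 (W = -1499 - 1366 = -2865)
1/(W - 9073) = 1/(-2865 - 9073) = 1/(-11938) = -1/11938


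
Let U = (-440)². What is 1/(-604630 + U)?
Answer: -1/411030 ≈ -2.4329e-6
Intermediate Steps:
U = 193600
1/(-604630 + U) = 1/(-604630 + 193600) = 1/(-411030) = -1/411030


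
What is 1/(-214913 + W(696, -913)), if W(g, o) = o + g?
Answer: -1/215130 ≈ -4.6484e-6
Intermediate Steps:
W(g, o) = g + o
1/(-214913 + W(696, -913)) = 1/(-214913 + (696 - 913)) = 1/(-214913 - 217) = 1/(-215130) = -1/215130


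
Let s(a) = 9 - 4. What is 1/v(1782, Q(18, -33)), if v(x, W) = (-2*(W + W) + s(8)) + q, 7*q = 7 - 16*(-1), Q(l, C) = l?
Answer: -7/446 ≈ -0.015695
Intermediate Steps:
s(a) = 5
q = 23/7 (q = (7 - 16*(-1))/7 = (7 + 16)/7 = (⅐)*23 = 23/7 ≈ 3.2857)
v(x, W) = 58/7 - 4*W (v(x, W) = (-2*(W + W) + 5) + 23/7 = (-4*W + 5) + 23/7 = (5 - 4*W) + 23/7 = 58/7 - 4*W)
1/v(1782, Q(18, -33)) = 1/(58/7 - 4*18) = 1/(58/7 - 72) = 1/(-446/7) = -7/446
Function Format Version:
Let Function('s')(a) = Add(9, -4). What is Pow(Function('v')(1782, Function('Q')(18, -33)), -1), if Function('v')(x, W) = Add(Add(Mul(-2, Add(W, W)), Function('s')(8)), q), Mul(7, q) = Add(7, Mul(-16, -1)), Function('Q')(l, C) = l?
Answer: Rational(-7, 446) ≈ -0.015695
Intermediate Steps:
Function('s')(a) = 5
q = Rational(23, 7) (q = Mul(Rational(1, 7), Add(7, Mul(-16, -1))) = Mul(Rational(1, 7), Add(7, 16)) = Mul(Rational(1, 7), 23) = Rational(23, 7) ≈ 3.2857)
Function('v')(x, W) = Add(Rational(58, 7), Mul(-4, W)) (Function('v')(x, W) = Add(Add(Mul(-2, Add(W, W)), 5), Rational(23, 7)) = Add(Add(Mul(-2, Mul(2, W)), 5), Rational(23, 7)) = Add(Add(Mul(-4, W), 5), Rational(23, 7)) = Add(Add(5, Mul(-4, W)), Rational(23, 7)) = Add(Rational(58, 7), Mul(-4, W)))
Pow(Function('v')(1782, Function('Q')(18, -33)), -1) = Pow(Add(Rational(58, 7), Mul(-4, 18)), -1) = Pow(Add(Rational(58, 7), -72), -1) = Pow(Rational(-446, 7), -1) = Rational(-7, 446)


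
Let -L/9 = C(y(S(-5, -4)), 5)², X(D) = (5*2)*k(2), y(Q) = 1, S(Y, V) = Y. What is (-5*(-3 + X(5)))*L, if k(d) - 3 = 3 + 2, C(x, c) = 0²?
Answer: 0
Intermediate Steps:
C(x, c) = 0
k(d) = 8 (k(d) = 3 + (3 + 2) = 3 + 5 = 8)
X(D) = 80 (X(D) = (5*2)*8 = 10*8 = 80)
L = 0 (L = -9*0² = -9*0 = 0)
(-5*(-3 + X(5)))*L = -5*(-3 + 80)*0 = -5*77*0 = -385*0 = 0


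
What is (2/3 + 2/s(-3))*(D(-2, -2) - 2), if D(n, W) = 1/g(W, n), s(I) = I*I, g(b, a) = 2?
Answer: -4/3 ≈ -1.3333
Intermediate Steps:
s(I) = I²
D(n, W) = ½ (D(n, W) = 1/2 = ½)
(2/3 + 2/s(-3))*(D(-2, -2) - 2) = (2/3 + 2/((-3)²))*(½ - 2) = (2*(⅓) + 2/9)*(-3/2) = (⅔ + 2*(⅑))*(-3/2) = (⅔ + 2/9)*(-3/2) = (8/9)*(-3/2) = -4/3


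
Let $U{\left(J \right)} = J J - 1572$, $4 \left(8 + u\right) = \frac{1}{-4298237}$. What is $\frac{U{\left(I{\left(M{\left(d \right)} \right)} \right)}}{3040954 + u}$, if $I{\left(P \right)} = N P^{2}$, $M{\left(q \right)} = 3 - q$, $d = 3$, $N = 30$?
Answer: $- \frac{9009104752}{17427608816269} \approx -0.00051694$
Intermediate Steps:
$u = - \frac{137543585}{17192948}$ ($u = -8 + \frac{1}{4 \left(-4298237\right)} = -8 + \frac{1}{4} \left(- \frac{1}{4298237}\right) = -8 - \frac{1}{17192948} = - \frac{137543585}{17192948} \approx -8.0$)
$I{\left(P \right)} = 30 P^{2}$
$U{\left(J \right)} = -1572 + J^{2}$ ($U{\left(J \right)} = J^{2} - 1572 = -1572 + J^{2}$)
$\frac{U{\left(I{\left(M{\left(d \right)} \right)} \right)}}{3040954 + u} = \frac{-1572 + \left(30 \left(3 - 3\right)^{2}\right)^{2}}{3040954 - \frac{137543585}{17192948}} = \frac{-1572 + \left(30 \left(3 - 3\right)^{2}\right)^{2}}{\frac{52282826448807}{17192948}} = \left(-1572 + \left(30 \cdot 0^{2}\right)^{2}\right) \frac{17192948}{52282826448807} = \left(-1572 + \left(30 \cdot 0\right)^{2}\right) \frac{17192948}{52282826448807} = \left(-1572 + 0^{2}\right) \frac{17192948}{52282826448807} = \left(-1572 + 0\right) \frac{17192948}{52282826448807} = \left(-1572\right) \frac{17192948}{52282826448807} = - \frac{9009104752}{17427608816269}$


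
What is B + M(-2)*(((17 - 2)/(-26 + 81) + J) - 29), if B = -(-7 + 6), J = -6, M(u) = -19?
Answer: 7269/11 ≈ 660.82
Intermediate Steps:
B = 1 (B = -1*(-1) = 1)
B + M(-2)*(((17 - 2)/(-26 + 81) + J) - 29) = 1 - 19*(((17 - 2)/(-26 + 81) - 6) - 29) = 1 - 19*((15/55 - 6) - 29) = 1 - 19*((15*(1/55) - 6) - 29) = 1 - 19*((3/11 - 6) - 29) = 1 - 19*(-63/11 - 29) = 1 - 19*(-382/11) = 1 + 7258/11 = 7269/11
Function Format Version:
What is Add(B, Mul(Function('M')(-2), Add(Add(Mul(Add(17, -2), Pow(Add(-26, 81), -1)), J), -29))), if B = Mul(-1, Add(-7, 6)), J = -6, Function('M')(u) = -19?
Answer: Rational(7269, 11) ≈ 660.82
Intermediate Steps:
B = 1 (B = Mul(-1, -1) = 1)
Add(B, Mul(Function('M')(-2), Add(Add(Mul(Add(17, -2), Pow(Add(-26, 81), -1)), J), -29))) = Add(1, Mul(-19, Add(Add(Mul(Add(17, -2), Pow(Add(-26, 81), -1)), -6), -29))) = Add(1, Mul(-19, Add(Add(Mul(15, Pow(55, -1)), -6), -29))) = Add(1, Mul(-19, Add(Add(Mul(15, Rational(1, 55)), -6), -29))) = Add(1, Mul(-19, Add(Add(Rational(3, 11), -6), -29))) = Add(1, Mul(-19, Add(Rational(-63, 11), -29))) = Add(1, Mul(-19, Rational(-382, 11))) = Add(1, Rational(7258, 11)) = Rational(7269, 11)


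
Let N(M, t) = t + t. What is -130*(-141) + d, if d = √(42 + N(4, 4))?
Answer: 18330 + 5*√2 ≈ 18337.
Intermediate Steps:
N(M, t) = 2*t
d = 5*√2 (d = √(42 + 2*4) = √(42 + 8) = √50 = 5*√2 ≈ 7.0711)
-130*(-141) + d = -130*(-141) + 5*√2 = 18330 + 5*√2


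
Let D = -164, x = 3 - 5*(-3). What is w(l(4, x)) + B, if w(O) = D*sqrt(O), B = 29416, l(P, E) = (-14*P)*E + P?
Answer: 29416 - 328*I*sqrt(251) ≈ 29416.0 - 5196.5*I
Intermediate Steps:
x = 18 (x = 3 + 15 = 18)
l(P, E) = P - 14*E*P (l(P, E) = -14*E*P + P = P - 14*E*P)
w(O) = -164*sqrt(O)
w(l(4, x)) + B = -164*2*sqrt(1 - 14*18) + 29416 = -164*2*sqrt(1 - 252) + 29416 = -164*2*I*sqrt(251) + 29416 = -328*I*sqrt(251) + 29416 = 29416 - 328*I*sqrt(251)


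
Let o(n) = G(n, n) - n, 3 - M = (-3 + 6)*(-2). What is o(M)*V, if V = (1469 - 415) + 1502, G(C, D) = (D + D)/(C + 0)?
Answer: -17892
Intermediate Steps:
M = 9 (M = 3 - (-3 + 6)*(-2) = 3 - 3*(-2) = 3 - 1*(-6) = 3 + 6 = 9)
G(C, D) = 2*D/C (G(C, D) = (2*D)/C = 2*D/C)
o(n) = 2 - n (o(n) = 2*n/n - n = 2 - n)
V = 2556 (V = 1054 + 1502 = 2556)
o(M)*V = (2 - 1*9)*2556 = (2 - 9)*2556 = -7*2556 = -17892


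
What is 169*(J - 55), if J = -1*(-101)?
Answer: 7774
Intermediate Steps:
J = 101
169*(J - 55) = 169*(101 - 55) = 169*46 = 7774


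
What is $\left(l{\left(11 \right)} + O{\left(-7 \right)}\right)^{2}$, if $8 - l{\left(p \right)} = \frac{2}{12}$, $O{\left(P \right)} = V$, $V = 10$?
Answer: $\frac{11449}{36} \approx 318.03$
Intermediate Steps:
$O{\left(P \right)} = 10$
$l{\left(p \right)} = \frac{47}{6}$ ($l{\left(p \right)} = 8 - \frac{2}{12} = 8 - 2 \cdot \frac{1}{12} = 8 - \frac{1}{6} = \frac{47}{6}$)
$\left(l{\left(11 \right)} + O{\left(-7 \right)}\right)^{2} = \left(\frac{47}{6} + 10\right)^{2} = \left(\frac{107}{6}\right)^{2} = \frac{11449}{36}$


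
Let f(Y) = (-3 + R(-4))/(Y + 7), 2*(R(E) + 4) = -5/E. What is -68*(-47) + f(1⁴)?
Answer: 204493/64 ≈ 3195.2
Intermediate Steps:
R(E) = -4 - 5/(2*E) (R(E) = -4 + (-5/E)/2 = -4 - 5/(2*E))
f(Y) = -51/(8*(7 + Y)) (f(Y) = (-3 + (-4 - 5/2/(-4)))/(Y + 7) = (-3 + (-4 - 5/2*(-¼)))/(7 + Y) = (-3 + (-4 + 5/8))/(7 + Y) = (-3 - 27/8)/(7 + Y) = -51/(8*(7 + Y)))
-68*(-47) + f(1⁴) = -68*(-47) - 51/(56 + 8*1⁴) = 3196 - 51/(56 + 8*1) = 3196 - 51/(56 + 8) = 3196 - 51/64 = 204493/64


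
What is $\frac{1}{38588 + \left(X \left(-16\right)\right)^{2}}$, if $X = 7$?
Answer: $\frac{1}{51132} \approx 1.9557 \cdot 10^{-5}$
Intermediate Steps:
$\frac{1}{38588 + \left(X \left(-16\right)\right)^{2}} = \frac{1}{38588 + \left(7 \left(-16\right)\right)^{2}} = \frac{1}{38588 + \left(-112\right)^{2}} = \frac{1}{38588 + 12544} = \frac{1}{51132}$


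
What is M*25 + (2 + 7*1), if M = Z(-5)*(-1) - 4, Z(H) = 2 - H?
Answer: -266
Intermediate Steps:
M = -11 (M = (2 - 1*(-5))*(-1) - 4 = (2 + 5)*(-1) - 4 = 7*(-1) - 4 = -7 - 4 = -11)
M*25 + (2 + 7*1) = -11*25 + (2 + 7*1) = -275 + (2 + 7) = -275 + 9 = -266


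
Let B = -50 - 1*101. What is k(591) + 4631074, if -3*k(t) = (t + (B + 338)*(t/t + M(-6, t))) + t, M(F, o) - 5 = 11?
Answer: 13888861/3 ≈ 4.6296e+6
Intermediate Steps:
B = -151 (B = -50 - 101 = -151)
M(F, o) = 16 (M(F, o) = 5 + 11 = 16)
k(t) = -3179/3 - 2*t/3 (k(t) = -((t + (-151 + 338)*(t/t + 16)) + t)/3 = -((t + 187*(1 + 16)) + t)/3 = -((t + 187*17) + t)/3 = -((t + 3179) + t)/3 = -((3179 + t) + t)/3 = -(3179 + 2*t)/3 = -3179/3 - 2*t/3)
k(591) + 4631074 = (-3179/3 - ⅔*591) + 4631074 = (-3179/3 - 394) + 4631074 = -4361/3 + 4631074 = 13888861/3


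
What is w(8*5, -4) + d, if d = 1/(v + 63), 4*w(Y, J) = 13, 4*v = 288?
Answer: 1759/540 ≈ 3.2574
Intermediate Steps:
v = 72 (v = (¼)*288 = 72)
w(Y, J) = 13/4 (w(Y, J) = (¼)*13 = 13/4)
d = 1/135 (d = 1/(72 + 63) = 1/135 ≈ 0.0074074)
w(8*5, -4) + d = 13/4 + 1/135 = 1759/540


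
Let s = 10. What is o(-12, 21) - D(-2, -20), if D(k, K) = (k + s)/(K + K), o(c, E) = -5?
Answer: -24/5 ≈ -4.8000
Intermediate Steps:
D(k, K) = (10 + k)/(2*K) (D(k, K) = (k + 10)/(K + K) = (10 + k)/((2*K)) = (10 + k)*(1/(2*K)) = (10 + k)/(2*K))
o(-12, 21) - D(-2, -20) = -5 - (10 - 2)/(2*(-20)) = -5 - (-1)*8/(2*20) = -5 - 1*(-1/5) = -5 + 1/5 = -24/5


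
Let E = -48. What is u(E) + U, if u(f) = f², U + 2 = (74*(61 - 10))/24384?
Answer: 9355957/4064 ≈ 2302.2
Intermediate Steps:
U = -7499/4064 (U = -2 + (74*(61 - 10))/24384 = -2 + (74*51)*(1/24384) = -2 + 3774*(1/24384) = -2 + 629/4064 = -7499/4064 ≈ -1.8452)
u(E) + U = (-48)² - 7499/4064 = 2304 - 7499/4064 = 9355957/4064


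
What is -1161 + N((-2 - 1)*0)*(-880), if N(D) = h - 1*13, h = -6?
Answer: 15559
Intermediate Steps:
N(D) = -19 (N(D) = -6 - 1*13 = -6 - 13 = -19)
-1161 + N((-2 - 1)*0)*(-880) = -1161 - 19*(-880) = -1161 + 16720 = 15559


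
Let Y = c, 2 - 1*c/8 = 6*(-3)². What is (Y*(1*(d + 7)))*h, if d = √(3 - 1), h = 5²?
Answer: -72800 - 10400*√2 ≈ -87508.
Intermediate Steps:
h = 25
d = √2 ≈ 1.4142
c = -416 (c = 16 - 48*(-3)² = 16 - 48*9 = 16 - 8*54 = 16 - 432 = -416)
Y = -416
(Y*(1*(d + 7)))*h = -416*(√2 + 7)*25 = -416*(7 + √2)*25 = (-2912 - 416*√2)*25 = -72800 - 10400*√2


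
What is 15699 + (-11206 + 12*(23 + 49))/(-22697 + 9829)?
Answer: 101012537/6434 ≈ 15700.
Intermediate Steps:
15699 + (-11206 + 12*(23 + 49))/(-22697 + 9829) = 15699 + (-11206 + 12*72)/(-12868) = 15699 + (-11206 + 864)*(-1/12868) = 15699 - 10342*(-1/12868) = 15699 + 5171/6434 = 101012537/6434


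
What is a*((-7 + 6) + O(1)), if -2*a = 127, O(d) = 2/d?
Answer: -127/2 ≈ -63.500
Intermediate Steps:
a = -127/2 (a = -½*127 = -127/2 ≈ -63.500)
a*((-7 + 6) + O(1)) = -127*((-7 + 6) + 2/1)/2 = -127*(-1 + 2*1)/2 = -127*(-1 + 2)/2 = -127/2*1 = -127/2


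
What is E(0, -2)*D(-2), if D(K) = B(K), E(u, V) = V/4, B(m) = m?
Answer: 1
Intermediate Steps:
E(u, V) = V/4 (E(u, V) = V*(1/4) = V/4)
D(K) = K
E(0, -2)*D(-2) = ((1/4)*(-2))*(-2) = -1/2*(-2) = 1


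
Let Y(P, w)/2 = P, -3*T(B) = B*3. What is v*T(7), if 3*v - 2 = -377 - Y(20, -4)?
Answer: 2905/3 ≈ 968.33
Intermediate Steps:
T(B) = -B (T(B) = -B*3/3 = -B)
Y(P, w) = 2*P
v = -415/3 (v = ⅔ + (-377 - 2*20)/3 = ⅔ + (-377 - 1*40)/3 = ⅔ + (-377 - 40)/3 = ⅔ + (⅓)*(-417) = ⅔ - 139 = -415/3 ≈ -138.33)
v*T(7) = -(-415)*7/3 = -415/3*(-7) = 2905/3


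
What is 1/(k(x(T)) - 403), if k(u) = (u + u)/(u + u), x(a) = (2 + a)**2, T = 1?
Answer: -1/402 ≈ -0.0024876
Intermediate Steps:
k(u) = 1 (k(u) = (2*u)/((2*u)) = (2*u)*(1/(2*u)) = 1)
1/(k(x(T)) - 403) = 1/(1 - 403) = 1/(-402) = -1/402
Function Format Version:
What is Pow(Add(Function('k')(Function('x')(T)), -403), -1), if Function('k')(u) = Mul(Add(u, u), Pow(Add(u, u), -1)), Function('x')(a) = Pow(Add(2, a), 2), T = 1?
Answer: Rational(-1, 402) ≈ -0.0024876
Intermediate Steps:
Function('k')(u) = 1 (Function('k')(u) = Mul(Mul(2, u), Pow(Mul(2, u), -1)) = Mul(Mul(2, u), Mul(Rational(1, 2), Pow(u, -1))) = 1)
Pow(Add(Function('k')(Function('x')(T)), -403), -1) = Pow(Add(1, -403), -1) = Pow(-402, -1) = Rational(-1, 402)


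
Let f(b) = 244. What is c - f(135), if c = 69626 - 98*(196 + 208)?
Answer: 29790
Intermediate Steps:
c = 30034 (c = 69626 - 98*404 = 69626 - 39592 = 30034)
c - f(135) = 30034 - 1*244 = 30034 - 244 = 29790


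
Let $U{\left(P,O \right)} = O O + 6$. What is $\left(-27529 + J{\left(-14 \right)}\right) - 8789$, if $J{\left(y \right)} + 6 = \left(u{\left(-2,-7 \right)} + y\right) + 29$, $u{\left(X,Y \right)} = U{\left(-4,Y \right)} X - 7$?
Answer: $-36426$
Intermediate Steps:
$U{\left(P,O \right)} = 6 + O^{2}$ ($U{\left(P,O \right)} = O^{2} + 6 = 6 + O^{2}$)
$u{\left(X,Y \right)} = -7 + X \left(6 + Y^{2}\right)$ ($u{\left(X,Y \right)} = \left(6 + Y^{2}\right) X - 7 = X \left(6 + Y^{2}\right) - 7 = -7 + X \left(6 + Y^{2}\right)$)
$J{\left(y \right)} = -94 + y$ ($J{\left(y \right)} = -6 - \left(-22 - y + 2 \left(6 + \left(-7\right)^{2}\right)\right) = -6 - \left(-22 - y + 2 \left(6 + 49\right)\right) = -6 + \left(\left(\left(-7 - 110\right) + y\right) + 29\right) = -6 + \left(\left(-117 + y\right) + 29\right) = -6 + \left(-88 + y\right) = -94 + y$)
$\left(-27529 + J{\left(-14 \right)}\right) - 8789 = \left(-27529 - 108\right) - 8789 = -27637 - 8789 = -36426$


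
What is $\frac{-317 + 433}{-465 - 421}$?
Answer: $- \frac{58}{443} \approx -0.13093$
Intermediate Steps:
$\frac{-317 + 433}{-465 - 421} = \frac{116}{-886} = 116 \left(- \frac{1}{886}\right) = - \frac{58}{443}$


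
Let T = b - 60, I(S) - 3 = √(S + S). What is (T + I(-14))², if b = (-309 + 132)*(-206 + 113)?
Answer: 269091188 + 65616*I*√7 ≈ 2.6909e+8 + 1.736e+5*I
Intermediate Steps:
b = 16461 (b = -177*(-93) = 16461)
I(S) = 3 + √2*√S (I(S) = 3 + √(S + S) = 3 + √(2*S) = 3 + √2*√S)
T = 16401 (T = 16461 - 60 = 16401)
(T + I(-14))² = (16401 + (3 + √2*√(-14)))² = (16401 + (3 + √2*(I*√14)))² = (16401 + (3 + 2*I*√7))² = (16404 + 2*I*√7)²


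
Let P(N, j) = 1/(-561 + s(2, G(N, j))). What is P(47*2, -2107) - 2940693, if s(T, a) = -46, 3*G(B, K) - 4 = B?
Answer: -1785000652/607 ≈ -2.9407e+6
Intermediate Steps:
G(B, K) = 4/3 + B/3
P(N, j) = -1/607 (P(N, j) = 1/(-561 - 46) = 1/(-607) = -1/607)
P(47*2, -2107) - 2940693 = -1/607 - 2940693 = -1785000652/607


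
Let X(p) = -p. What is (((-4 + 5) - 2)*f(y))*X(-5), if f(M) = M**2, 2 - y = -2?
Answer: -80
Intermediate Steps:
y = 4 (y = 2 - 1*(-2) = 2 + 2 = 4)
(((-4 + 5) - 2)*f(y))*X(-5) = (((-4 + 5) - 2)*4**2)*(-1*(-5)) = ((1 - 2)*16)*5 = -1*16*5 = -16*5 = -80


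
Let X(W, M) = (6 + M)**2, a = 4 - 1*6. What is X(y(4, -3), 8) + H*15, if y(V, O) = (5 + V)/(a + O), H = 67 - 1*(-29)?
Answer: 1636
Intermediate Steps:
a = -2 (a = 4 - 6 = -2)
H = 96 (H = 67 + 29 = 96)
y(V, O) = (5 + V)/(-2 + O)
X(y(4, -3), 8) + H*15 = (6 + 8)**2 + 96*15 = 14**2 + 1440 = 196 + 1440 = 1636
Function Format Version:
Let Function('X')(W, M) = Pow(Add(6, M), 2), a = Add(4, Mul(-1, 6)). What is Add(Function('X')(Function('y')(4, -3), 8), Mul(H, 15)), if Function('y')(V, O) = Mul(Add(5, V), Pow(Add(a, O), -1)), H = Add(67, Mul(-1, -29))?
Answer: 1636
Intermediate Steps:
a = -2 (a = Add(4, -6) = -2)
H = 96 (H = Add(67, 29) = 96)
Function('y')(V, O) = Mul(Pow(Add(-2, O), -1), Add(5, V)) (Function('y')(V, O) = Mul(Add(5, V), Pow(Add(-2, O), -1)) = Mul(Pow(Add(-2, O), -1), Add(5, V)))
Add(Function('X')(Function('y')(4, -3), 8), Mul(H, 15)) = Add(Pow(Add(6, 8), 2), Mul(96, 15)) = Add(Pow(14, 2), 1440) = Add(196, 1440) = 1636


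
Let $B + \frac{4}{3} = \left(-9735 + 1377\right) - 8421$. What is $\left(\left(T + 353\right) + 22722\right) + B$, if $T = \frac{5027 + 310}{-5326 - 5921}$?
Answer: $\frac{70790779}{11247} \approx 6294.2$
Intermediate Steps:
$T = - \frac{1779}{3749}$ ($T = \frac{5337}{-11247} = 5337 \left(- \frac{1}{11247}\right) = - \frac{1779}{3749} \approx -0.47453$)
$B = - \frac{50341}{3}$ ($B = - \frac{4}{3} + \left(\left(-9735 + 1377\right) - 8421\right) = - \frac{4}{3} - 16779 = - \frac{50341}{3} \approx -16780.0$)
$\left(\left(T + 353\right) + 22722\right) + B = \left(\left(- \frac{1779}{3749} + 353\right) + 22722\right) - \frac{50341}{3} = \left(\frac{1321618}{3749} + 22722\right) - \frac{50341}{3} = \frac{86506396}{3749} - \frac{50341}{3} = \frac{70790779}{11247}$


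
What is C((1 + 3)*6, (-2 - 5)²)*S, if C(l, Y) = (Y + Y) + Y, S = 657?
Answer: 96579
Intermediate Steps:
C(l, Y) = 3*Y (C(l, Y) = 2*Y + Y = 3*Y)
C((1 + 3)*6, (-2 - 5)²)*S = (3*(-2 - 5)²)*657 = (3*(-7)²)*657 = (3*49)*657 = 147*657 = 96579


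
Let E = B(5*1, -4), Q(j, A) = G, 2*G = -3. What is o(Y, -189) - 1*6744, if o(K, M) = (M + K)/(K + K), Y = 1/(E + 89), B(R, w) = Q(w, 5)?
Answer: -60049/4 ≈ -15012.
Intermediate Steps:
G = -3/2 (G = (½)*(-3) = -3/2 ≈ -1.5000)
Q(j, A) = -3/2
B(R, w) = -3/2
E = -3/2 ≈ -1.5000
Y = 2/175 (Y = 1/(-3/2 + 89) = 1/(175/2) = 2/175 ≈ 0.011429)
o(K, M) = (K + M)/(2*K) (o(K, M) = (K + M)/((2*K)) = (K + M)*(1/(2*K)) = (K + M)/(2*K))
o(Y, -189) - 1*6744 = (2/175 - 189)/(2*(2/175)) - 1*6744 = (½)*(175/2)*(-33073/175) - 6744 = -33073/4 - 6744 = -60049/4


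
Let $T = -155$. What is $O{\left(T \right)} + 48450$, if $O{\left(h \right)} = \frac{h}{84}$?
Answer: $\frac{4069645}{84} \approx 48448.0$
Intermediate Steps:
$O{\left(h \right)} = \frac{h}{84}$ ($O{\left(h \right)} = h \frac{1}{84} = \frac{h}{84}$)
$O{\left(T \right)} + 48450 = \frac{1}{84} \left(-155\right) + 48450 = - \frac{155}{84} + 48450 = \frac{4069645}{84}$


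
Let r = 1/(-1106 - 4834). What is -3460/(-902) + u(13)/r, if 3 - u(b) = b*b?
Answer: 444705770/451 ≈ 9.8604e+5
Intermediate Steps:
u(b) = 3 - b² (u(b) = 3 - b*b = 3 - b²)
r = -1/5940 (r = 1/(-5940) = -1/5940 ≈ -0.00016835)
-3460/(-902) + u(13)/r = -3460/(-902) + (3 - 1*13²)/(-1/5940) = -3460*(-1/902) + (3 - 1*169)*(-5940) = 1730/451 + (3 - 169)*(-5940) = 1730/451 - 166*(-5940) = 1730/451 + 986040 = 444705770/451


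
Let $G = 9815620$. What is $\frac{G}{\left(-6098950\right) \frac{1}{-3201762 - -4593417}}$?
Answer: $- \frac{273199133022}{121979} \approx -2.2397 \cdot 10^{6}$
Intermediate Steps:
$\frac{G}{\left(-6098950\right) \frac{1}{-3201762 - -4593417}} = \frac{9815620}{\left(-6098950\right) \frac{1}{-3201762 - -4593417}} = \frac{9815620}{\left(-6098950\right) \frac{1}{-3201762 + 4593417}} = \frac{9815620}{\left(-6098950\right) \frac{1}{1391655}} = \frac{9815620}{- \frac{1219790}{278331}} = 9815620 \left(- \frac{278331}{1219790}\right) = - \frac{273199133022}{121979}$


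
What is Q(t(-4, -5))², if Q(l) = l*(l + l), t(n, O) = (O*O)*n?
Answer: 400000000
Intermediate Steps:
t(n, O) = n*O² (t(n, O) = O²*n = n*O²)
Q(l) = 2*l² (Q(l) = l*(2*l) = 2*l²)
Q(t(-4, -5))² = (2*(-4*(-5)²)²)² = (2*(-4*25)²)² = (2*(-100)²)² = (2*10000)² = 20000² = 400000000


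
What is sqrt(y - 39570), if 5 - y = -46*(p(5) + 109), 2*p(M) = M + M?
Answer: I*sqrt(34321) ≈ 185.26*I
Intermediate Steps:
p(M) = M (p(M) = (M + M)/2 = (2*M)/2 = M)
y = 5249 (y = 5 - (-46)*(5 + 109) = 5 - (-46)*114 = 5 - 1*(-5244) = 5 + 5244 = 5249)
sqrt(y - 39570) = sqrt(5249 - 39570) = sqrt(-34321) = I*sqrt(34321)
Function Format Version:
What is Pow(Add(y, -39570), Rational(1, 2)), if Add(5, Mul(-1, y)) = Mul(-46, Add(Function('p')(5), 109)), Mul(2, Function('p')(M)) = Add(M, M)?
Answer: Mul(I, Pow(34321, Rational(1, 2))) ≈ Mul(185.26, I)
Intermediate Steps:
Function('p')(M) = M (Function('p')(M) = Mul(Rational(1, 2), Add(M, M)) = Mul(Rational(1, 2), Mul(2, M)) = M)
y = 5249 (y = Add(5, Mul(-1, Mul(-46, Add(5, 109)))) = Add(5, Mul(-1, Mul(-46, 114))) = Add(5, Mul(-1, -5244)) = Add(5, 5244) = 5249)
Pow(Add(y, -39570), Rational(1, 2)) = Pow(Add(5249, -39570), Rational(1, 2)) = Pow(-34321, Rational(1, 2)) = Mul(I, Pow(34321, Rational(1, 2)))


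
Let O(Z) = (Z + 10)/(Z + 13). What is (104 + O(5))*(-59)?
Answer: -37111/6 ≈ -6185.2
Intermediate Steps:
O(Z) = (10 + Z)/(13 + Z)
(104 + O(5))*(-59) = (104 + (10 + 5)/(13 + 5))*(-59) = (104 + 15/18)*(-59) = (104 + (1/18)*15)*(-59) = (104 + ⅚)*(-59) = (629/6)*(-59) = -37111/6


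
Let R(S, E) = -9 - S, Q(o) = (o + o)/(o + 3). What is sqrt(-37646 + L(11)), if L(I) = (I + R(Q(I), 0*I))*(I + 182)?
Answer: I*sqrt(1840601)/7 ≈ 193.81*I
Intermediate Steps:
Q(o) = 2*o/(3 + o) (Q(o) = (2*o)/(3 + o) = 2*o/(3 + o))
L(I) = (182 + I)*(-9 + I - 2*I/(3 + I)) (L(I) = (I + (-9 - 2*I/(3 + I)))*(I + 182) = (I + (-9 - 2*I/(3 + I)))*(182 + I) = (-9 + I - 2*I/(3 + I))*(182 + I) = (182 + I)*(-9 + I - 2*I/(3 + I)))
sqrt(-37646 + L(11)) = sqrt(-37646 + (-4914 + 11**3 - 1483*11 + 174*11**2)/(3 + 11)) = sqrt(-37646 + (-4914 + 1331 - 16313 + 174*121)/14) = sqrt(-37646 + (-4914 + 1331 - 16313 + 21054)/14) = sqrt(-37646 + (1/14)*1158) = sqrt(-37646 + 579/7) = sqrt(-262943/7) = I*sqrt(1840601)/7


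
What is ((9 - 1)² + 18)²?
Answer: 6724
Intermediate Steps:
((9 - 1)² + 18)² = (8² + 18)² = (64 + 18)² = 82² = 6724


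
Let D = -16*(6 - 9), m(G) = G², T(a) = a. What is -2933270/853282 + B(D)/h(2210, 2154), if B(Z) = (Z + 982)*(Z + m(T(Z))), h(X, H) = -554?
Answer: -517187968375/118179557 ≈ -4376.3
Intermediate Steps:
D = 48 (D = -16*(-3) = 48)
B(Z) = (982 + Z)*(Z + Z²) (B(Z) = (Z + 982)*(Z + Z²) = (982 + Z)*(Z + Z²))
-2933270/853282 + B(D)/h(2210, 2154) = -2933270/853282 + (48*(982 + 48² + 983*48))/(-554) = -2933270*1/853282 + (48*(982 + 2304 + 47184))*(-1/554) = -1466635/426641 + (48*50470)*(-1/554) = -1466635/426641 + 2422560*(-1/554) = -1466635/426641 - 1211280/277 = -517187968375/118179557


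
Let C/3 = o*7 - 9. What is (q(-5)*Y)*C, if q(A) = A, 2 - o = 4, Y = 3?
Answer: 1035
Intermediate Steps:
o = -2 (o = 2 - 1*4 = 2 - 4 = -2)
C = -69 (C = 3*(-2*7 - 9) = 3*(-14 - 9) = 3*(-23) = -69)
(q(-5)*Y)*C = -5*3*(-69) = -15*(-69) = 1035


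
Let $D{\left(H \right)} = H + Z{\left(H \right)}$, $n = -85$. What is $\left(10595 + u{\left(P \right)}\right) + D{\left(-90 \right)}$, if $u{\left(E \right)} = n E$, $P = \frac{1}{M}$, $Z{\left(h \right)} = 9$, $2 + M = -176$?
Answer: $\frac{1871577}{178} \approx 10514.0$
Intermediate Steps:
$M = -178$ ($M = -2 - 176 = -178$)
$P = - \frac{1}{178}$ ($P = \frac{1}{-178} = - \frac{1}{178} \approx -0.005618$)
$u{\left(E \right)} = - 85 E$
$D{\left(H \right)} = 9 + H$ ($D{\left(H \right)} = H + 9 = 9 + H$)
$\left(10595 + u{\left(P \right)}\right) + D{\left(-90 \right)} = \left(10595 - - \frac{85}{178}\right) + \left(9 - 90\right) = \left(10595 + \frac{85}{178}\right) - 81 = \frac{1885995}{178} - 81 = \frac{1871577}{178}$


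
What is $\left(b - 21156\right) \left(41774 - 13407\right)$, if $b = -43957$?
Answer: $-1847060471$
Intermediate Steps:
$\left(b - 21156\right) \left(41774 - 13407\right) = \left(-43957 - 21156\right) \left(41774 - 13407\right) = \left(-65113\right) 28367 = -1847060471$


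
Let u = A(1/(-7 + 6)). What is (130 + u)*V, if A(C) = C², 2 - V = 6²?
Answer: -4454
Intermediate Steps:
V = -34 (V = 2 - 1*6² = 2 - 1*36 = 2 - 36 = -34)
u = 1 (u = (1/(-7 + 6))² = (1/(-1))² = (-1)² = 1)
(130 + u)*V = (130 + 1)*(-34) = 131*(-34) = -4454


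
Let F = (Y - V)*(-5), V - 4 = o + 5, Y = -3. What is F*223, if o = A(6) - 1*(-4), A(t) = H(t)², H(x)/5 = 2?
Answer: 129340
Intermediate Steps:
H(x) = 10 (H(x) = 5*2 = 10)
A(t) = 100 (A(t) = 10² = 100)
o = 104 (o = 100 - 1*(-4) = 100 + 4 = 104)
V = 113 (V = 4 + (104 + 5) = 4 + 109 = 113)
F = 580 (F = (-3 - 1*113)*(-5) = (-3 - 113)*(-5) = -116*(-5) = 580)
F*223 = 580*223 = 129340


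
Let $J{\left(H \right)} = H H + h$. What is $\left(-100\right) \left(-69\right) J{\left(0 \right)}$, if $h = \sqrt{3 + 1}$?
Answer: $13800$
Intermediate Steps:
$h = 2$ ($h = \sqrt{4} = 2$)
$J{\left(H \right)} = 2 + H^{2}$ ($J{\left(H \right)} = H H + 2 = H^{2} + 2 = 2 + H^{2}$)
$\left(-100\right) \left(-69\right) J{\left(0 \right)} = \left(-100\right) \left(-69\right) \left(2 + 0^{2}\right) = 6900 \left(2 + 0\right) = 6900 \cdot 2 = 13800$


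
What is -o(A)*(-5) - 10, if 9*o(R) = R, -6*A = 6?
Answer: -95/9 ≈ -10.556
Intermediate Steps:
A = -1 (A = -1/6*6 = -1)
o(R) = R/9
-o(A)*(-5) - 10 = -(-1)/9*(-5) - 10 = -1*(-1/9)*(-5) - 10 = (1/9)*(-5) - 10 = -5/9 - 10 = -95/9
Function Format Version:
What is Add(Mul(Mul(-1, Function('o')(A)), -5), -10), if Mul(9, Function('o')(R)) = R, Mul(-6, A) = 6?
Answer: Rational(-95, 9) ≈ -10.556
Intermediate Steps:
A = -1 (A = Mul(Rational(-1, 6), 6) = -1)
Function('o')(R) = Mul(Rational(1, 9), R)
Add(Mul(Mul(-1, Function('o')(A)), -5), -10) = Add(Mul(Mul(-1, Mul(Rational(1, 9), -1)), -5), -10) = Add(Mul(Mul(-1, Rational(-1, 9)), -5), -10) = Add(Mul(Rational(1, 9), -5), -10) = Add(Rational(-5, 9), -10) = Rational(-95, 9)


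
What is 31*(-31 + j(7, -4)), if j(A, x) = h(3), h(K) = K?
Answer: -868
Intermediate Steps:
j(A, x) = 3
31*(-31 + j(7, -4)) = 31*(-31 + 3) = 31*(-28) = -868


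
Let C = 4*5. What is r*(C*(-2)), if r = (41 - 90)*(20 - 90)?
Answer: -137200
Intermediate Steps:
C = 20
r = 3430 (r = -49*(-70) = 3430)
r*(C*(-2)) = 3430*(20*(-2)) = 3430*(-40) = -137200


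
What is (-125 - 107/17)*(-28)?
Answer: 62496/17 ≈ 3676.2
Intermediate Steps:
(-125 - 107/17)*(-28) = -2232/17*(-28) = 62496/17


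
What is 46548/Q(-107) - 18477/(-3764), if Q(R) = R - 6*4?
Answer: -172786185/493084 ≈ -350.42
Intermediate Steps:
Q(R) = -24 + R (Q(R) = R - 24 = -24 + R)
46548/Q(-107) - 18477/(-3764) = 46548/(-24 - 107) - 18477/(-3764) = 46548/(-131) - 18477*(-1/3764) = 46548*(-1/131) + 18477/3764 = -46548/131 + 18477/3764 = -172786185/493084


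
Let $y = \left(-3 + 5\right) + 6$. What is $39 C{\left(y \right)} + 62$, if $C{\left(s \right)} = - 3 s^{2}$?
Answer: $-7426$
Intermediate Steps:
$y = 8$ ($y = 2 + 6 = 8$)
$39 C{\left(y \right)} + 62 = 39 \left(- 3 \cdot 8^{2}\right) + 62 = 39 \left(\left(-3\right) 64\right) + 62 = 39 \left(-192\right) + 62 = -7488 + 62 = -7426$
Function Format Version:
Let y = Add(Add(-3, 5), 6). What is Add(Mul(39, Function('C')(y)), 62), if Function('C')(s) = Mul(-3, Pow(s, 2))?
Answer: -7426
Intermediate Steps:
y = 8 (y = Add(2, 6) = 8)
Add(Mul(39, Function('C')(y)), 62) = Add(Mul(39, Mul(-3, Pow(8, 2))), 62) = Add(Mul(39, Mul(-3, 64)), 62) = Add(Mul(39, -192), 62) = Add(-7488, 62) = -7426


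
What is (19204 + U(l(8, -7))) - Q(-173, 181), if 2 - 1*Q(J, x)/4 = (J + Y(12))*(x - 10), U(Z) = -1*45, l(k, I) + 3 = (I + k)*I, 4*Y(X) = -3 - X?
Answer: -101746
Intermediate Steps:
Y(X) = -3/4 - X/4 (Y(X) = (-3 - X)/4 = -3/4 - X/4)
l(k, I) = -3 + I*(I + k) (l(k, I) = -3 + (I + k)*I = -3 + I*(I + k))
U(Z) = -45
Q(J, x) = 8 - 4*(-10 + x)*(-15/4 + J) (Q(J, x) = 8 - 4*(J + (-3/4 - 1/4*12))*(x - 10) = 8 - 4*(J + (-3/4 - 3))*(-10 + x) = 8 - 4*(J - 15/4)*(-10 + x) = 8 - 4*(-15/4 + J)*(-10 + x) = 8 - 4*(-10 + x)*(-15/4 + J))
(19204 + U(l(8, -7))) - Q(-173, 181) = (19204 - 45) - (-142 + 15*181 + 40*(-173) - 4*(-173)*181) = 19159 - (-142 + 2715 - 6920 + 125252) = 19159 - 1*120905 = 19159 - 120905 = -101746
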